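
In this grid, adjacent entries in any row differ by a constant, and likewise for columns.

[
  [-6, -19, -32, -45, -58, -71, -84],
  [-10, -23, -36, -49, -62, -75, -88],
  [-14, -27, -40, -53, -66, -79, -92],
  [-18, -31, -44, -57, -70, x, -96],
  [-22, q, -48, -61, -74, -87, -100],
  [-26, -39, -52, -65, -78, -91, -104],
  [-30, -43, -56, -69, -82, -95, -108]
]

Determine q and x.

Along each row the entries change by -13 per step; down each column they change by -4.
Row 5: from -22 at column 1, stepping by -13 to column 2 gives -35.
Row 4: from -18 at column 1, stepping by -13 to column 6 gives -83.

q = -35, x = -83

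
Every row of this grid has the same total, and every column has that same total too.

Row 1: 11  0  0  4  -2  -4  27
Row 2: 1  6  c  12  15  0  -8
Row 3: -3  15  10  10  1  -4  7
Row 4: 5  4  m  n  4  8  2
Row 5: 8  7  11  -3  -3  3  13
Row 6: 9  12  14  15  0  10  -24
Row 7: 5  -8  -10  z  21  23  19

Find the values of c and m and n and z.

Rows 1 and 3 both sum to 36, so that's the common total.
The known cells in row 2 total 26, leaving 36 − 26 = 10 for the blank.
The known cells in column 3 total 35, leaving 36 − 35 = 1 for the blank.
The known cells in row 4 total 24, leaving 36 − 24 = 12 for the blank.
The known cells in row 7 total 50, leaving 36 − 50 = -14 for the blank.

c = 10, m = 1, n = 12, z = -14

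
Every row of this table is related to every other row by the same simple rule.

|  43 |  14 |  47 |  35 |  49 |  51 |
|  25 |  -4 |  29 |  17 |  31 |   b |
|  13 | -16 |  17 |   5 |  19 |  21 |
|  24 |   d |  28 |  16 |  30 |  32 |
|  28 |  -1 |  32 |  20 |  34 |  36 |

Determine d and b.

The difference between any two rows is the same in every column — this is an addition table with the headers hidden.
Row 4 minus row 1 is 24 − 43 = -19, so its entry in column 2 is 14 + (-19) = -5.
Row 2 minus row 1 is 25 − 43 = -18, so its entry in column 6 is 51 + (-18) = 33.

d = -5, b = 33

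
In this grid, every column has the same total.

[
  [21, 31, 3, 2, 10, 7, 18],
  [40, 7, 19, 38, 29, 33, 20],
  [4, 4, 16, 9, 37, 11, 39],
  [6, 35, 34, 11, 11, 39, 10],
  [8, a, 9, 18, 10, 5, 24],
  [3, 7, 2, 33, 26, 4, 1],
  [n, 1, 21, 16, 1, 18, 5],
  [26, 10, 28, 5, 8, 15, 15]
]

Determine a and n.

Columns 5 and 6 both add up to 132, so every column sums to 132.
Column 2: 31 + 7 + 4 + 35 + 7 + 1 + 10 = 95, so the missing entry is 132 − 95 = 37.
Column 1: 21 + 40 + 4 + 6 + 8 + 3 + 26 = 108, so the missing entry is 132 − 108 = 24.

a = 37, n = 24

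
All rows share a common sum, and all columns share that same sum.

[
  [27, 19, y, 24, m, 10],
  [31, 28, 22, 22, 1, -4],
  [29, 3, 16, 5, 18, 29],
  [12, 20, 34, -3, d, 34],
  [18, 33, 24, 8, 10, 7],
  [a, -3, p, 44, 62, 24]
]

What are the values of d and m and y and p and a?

d = 3, m = 6, y = 14, p = -10, a = -17

Rows 2 and 3 both sum to 100, so that's the common total.
Row 4 has 12 + 20 + 34 − 3 + 34 = 97; the blank must be 100 − 97 = 3.
Column 5 has 1 + 18 + 3 + 10 + 62 = 94; the blank must be 100 − 94 = 6.
Row 1 has 27 + 19 + 24 + 6 + 10 = 86; the blank must be 100 − 86 = 14.
Column 1 has 27 + 31 + 29 + 12 + 18 = 117; the blank must be 100 − 117 = -17.
Row 6 has -17 − 3 + 44 + 62 + 24 = 110; the blank must be 100 − 110 = -10.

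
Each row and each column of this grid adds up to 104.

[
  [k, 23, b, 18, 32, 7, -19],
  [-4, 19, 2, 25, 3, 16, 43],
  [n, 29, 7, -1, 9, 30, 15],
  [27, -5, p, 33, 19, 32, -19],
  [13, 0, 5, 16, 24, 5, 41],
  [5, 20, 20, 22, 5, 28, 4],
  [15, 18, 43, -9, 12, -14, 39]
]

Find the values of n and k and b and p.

Row 3 has 29 + 7 − 1 + 9 + 30 + 15 = 89; the blank must be 104 − 89 = 15.
Row 4 has 27 − 5 + 33 + 19 + 32 − 19 = 87; the blank must be 104 − 87 = 17.
Column 3 has 2 + 7 + 17 + 5 + 20 + 43 = 94; the blank must be 104 − 94 = 10.
Row 1 has 23 + 10 + 18 + 32 + 7 − 19 = 71; the blank must be 104 − 71 = 33.

n = 15, k = 33, b = 10, p = 17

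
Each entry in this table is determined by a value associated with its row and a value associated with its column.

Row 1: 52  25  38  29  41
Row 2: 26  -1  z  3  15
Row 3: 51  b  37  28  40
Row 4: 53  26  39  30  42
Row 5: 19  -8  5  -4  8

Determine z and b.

The difference between any two rows is the same in every column — this is an addition table with the headers hidden.
Row 2 minus row 1 is 15 − 41 = -26, so its entry in column 3 is 38 + (-26) = 12.
Row 3 minus row 1 is 40 − 41 = -1, so its entry in column 2 is 25 + (-1) = 24.

z = 12, b = 24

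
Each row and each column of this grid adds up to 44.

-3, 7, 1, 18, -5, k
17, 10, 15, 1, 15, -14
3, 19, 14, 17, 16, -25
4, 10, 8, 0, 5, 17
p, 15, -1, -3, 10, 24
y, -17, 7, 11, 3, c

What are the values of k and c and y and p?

k = 26, c = 16, y = 24, p = -1

The known cells in row 5 total 45, leaving 44 − 45 = -1 for the blank.
The known cells in column 1 total 20, leaving 44 − 20 = 24 for the blank.
The known cells in row 6 total 28, leaving 44 − 28 = 16 for the blank.
The known cells in row 1 total 18, leaving 44 − 18 = 26 for the blank.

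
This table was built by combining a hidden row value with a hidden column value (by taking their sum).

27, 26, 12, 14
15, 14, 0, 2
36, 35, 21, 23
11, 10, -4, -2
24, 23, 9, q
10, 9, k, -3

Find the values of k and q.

k = -5, q = 11

The difference between any two rows is the same in every column — this is an addition table with the headers hidden.
Row 6 minus row 1 is 10 − 27 = -17, so its entry in column 3 is 12 + (-17) = -5.
Row 5 minus row 1 is 24 − 27 = -3, so its entry in column 4 is 14 + (-3) = 11.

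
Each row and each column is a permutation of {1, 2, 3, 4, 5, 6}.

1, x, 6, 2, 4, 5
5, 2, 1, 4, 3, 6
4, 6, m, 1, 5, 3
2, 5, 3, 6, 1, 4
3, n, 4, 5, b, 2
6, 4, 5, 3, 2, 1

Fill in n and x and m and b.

n = 1, x = 3, m = 2, b = 6

For row 1, column 2: row 1 already has {1, 2, 4, 5, 6}; that leaves 3.
At (row 5, col 2): column 2 already has {2, 3, 4, 5, 6}, so the value is 1.
For row 5, column 5: row 5 already has {1, 2, 3, 4, 5}; that leaves 6.
Cell (3,3): row 3 already has {1, 3, 4, 5, 6} → 2.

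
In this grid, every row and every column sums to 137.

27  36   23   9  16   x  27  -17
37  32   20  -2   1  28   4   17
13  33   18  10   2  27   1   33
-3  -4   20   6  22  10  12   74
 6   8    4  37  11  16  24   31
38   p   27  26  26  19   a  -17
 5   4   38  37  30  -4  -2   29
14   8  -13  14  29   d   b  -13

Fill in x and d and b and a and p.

The known cells in column 2 total 117, leaving 137 − 117 = 20 for the blank.
The known cells in row 6 total 139, leaving 137 − 139 = -2 for the blank.
The known cells in column 7 total 64, leaving 137 − 64 = 73 for the blank.
The known cells in row 1 total 121, leaving 137 − 121 = 16 for the blank.
The known cells in row 8 total 112, leaving 137 − 112 = 25 for the blank.

x = 16, d = 25, b = 73, a = -2, p = 20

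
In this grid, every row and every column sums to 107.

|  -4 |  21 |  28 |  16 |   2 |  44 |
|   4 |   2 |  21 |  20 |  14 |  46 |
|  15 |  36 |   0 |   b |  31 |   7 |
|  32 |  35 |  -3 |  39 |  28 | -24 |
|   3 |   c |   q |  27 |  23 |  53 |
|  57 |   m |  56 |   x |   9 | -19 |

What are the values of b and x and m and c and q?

b = 18, x = -13, m = 17, c = -4, q = 5

Column 3: 28 + 21 + 0 − 3 + 56 = 102, so its missing entry is 107 − 102 = 5.
Row 3: 15 + 36 + 0 + 31 + 7 = 89, so its missing entry is 107 − 89 = 18.
Column 4: 16 + 20 + 18 + 39 + 27 = 120, so its missing entry is 107 − 120 = -13.
Row 6: 57 + 56 − 13 + 9 − 19 = 90, so its missing entry is 107 − 90 = 17.
Row 5: 3 + 5 + 27 + 23 + 53 = 111, so its missing entry is 107 − 111 = -4.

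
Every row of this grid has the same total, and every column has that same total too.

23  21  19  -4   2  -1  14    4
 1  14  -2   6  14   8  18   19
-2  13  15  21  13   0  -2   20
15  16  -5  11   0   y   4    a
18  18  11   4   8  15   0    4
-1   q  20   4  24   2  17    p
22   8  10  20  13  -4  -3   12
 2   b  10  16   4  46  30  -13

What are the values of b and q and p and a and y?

Rows 1 and 2 both sum to 78, so that's the common total.
The known cells in row 8 total 95, leaving 78 − 95 = -17 for the blank.
The known cells in column 2 total 73, leaving 78 − 73 = 5 for the blank.
The known cells in row 6 total 71, leaving 78 − 71 = 7 for the blank.
The known cells in column 8 total 53, leaving 78 − 53 = 25 for the blank.
The known cells in row 4 total 66, leaving 78 − 66 = 12 for the blank.

b = -17, q = 5, p = 7, a = 25, y = 12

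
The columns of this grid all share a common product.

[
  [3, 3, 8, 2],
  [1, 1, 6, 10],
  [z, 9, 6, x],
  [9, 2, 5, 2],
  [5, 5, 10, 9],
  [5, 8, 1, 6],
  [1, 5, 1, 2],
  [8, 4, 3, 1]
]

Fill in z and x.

Columns 2 and 3 each multiply to 43200, so every column has product 43200.
Column 1: 3×1×9×5×5×1×8 = 5400, so the missing entry is 43200 ÷ 5400 = 8.
Column 4: 2×10×2×9×6×2×1 = 4320, so the missing entry is 43200 ÷ 4320 = 10.

z = 8, x = 10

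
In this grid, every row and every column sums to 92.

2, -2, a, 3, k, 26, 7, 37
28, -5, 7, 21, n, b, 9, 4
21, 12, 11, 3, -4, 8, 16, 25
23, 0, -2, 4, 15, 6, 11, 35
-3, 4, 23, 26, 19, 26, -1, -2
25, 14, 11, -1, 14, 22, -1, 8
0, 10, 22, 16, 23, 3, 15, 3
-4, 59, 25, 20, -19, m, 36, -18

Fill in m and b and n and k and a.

m = -7, b = 8, n = 20, k = 24, a = -5

Column 3 has 7 + 11 − 2 + 23 + 11 + 22 + 25 = 97; the blank must be 92 − 97 = -5.
Row 1 has 2 − 2 − 5 + 3 + 26 + 7 + 37 = 68; the blank must be 92 − 68 = 24.
Column 5 has 24 − 4 + 15 + 19 + 14 + 23 − 19 = 72; the blank must be 92 − 72 = 20.
Row 2 has 28 − 5 + 7 + 21 + 20 + 9 + 4 = 84; the blank must be 92 − 84 = 8.
Row 8 has -4 + 59 + 25 + 20 − 19 + 36 − 18 = 99; the blank must be 92 − 99 = -7.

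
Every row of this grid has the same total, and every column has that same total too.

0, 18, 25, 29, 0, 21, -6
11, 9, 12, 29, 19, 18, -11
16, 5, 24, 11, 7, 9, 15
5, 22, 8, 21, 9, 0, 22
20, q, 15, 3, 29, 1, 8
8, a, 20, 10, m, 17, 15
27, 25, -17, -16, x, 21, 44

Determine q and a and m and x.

Rows 1 and 2 both sum to 87, so that's the common total.
The known cells in row 7 total 84, leaving 87 − 84 = 3 for the blank.
The known cells in column 5 total 67, leaving 87 − 67 = 20 for the blank.
The known cells in row 5 total 76, leaving 87 − 76 = 11 for the blank.
The known cells in row 6 total 90, leaving 87 − 90 = -3 for the blank.

q = 11, a = -3, m = 20, x = 3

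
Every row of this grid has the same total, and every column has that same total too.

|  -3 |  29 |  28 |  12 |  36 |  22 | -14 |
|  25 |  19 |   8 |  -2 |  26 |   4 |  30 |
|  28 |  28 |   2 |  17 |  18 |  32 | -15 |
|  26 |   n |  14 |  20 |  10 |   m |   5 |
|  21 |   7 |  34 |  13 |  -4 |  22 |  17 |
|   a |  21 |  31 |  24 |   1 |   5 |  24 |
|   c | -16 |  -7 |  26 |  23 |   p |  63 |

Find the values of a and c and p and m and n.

Rows 1 and 2 both sum to 110, so that's the common total.
Column 2: 29 + 19 + 28 + 7 + 21 − 16 = 88, so its missing entry is 110 − 88 = 22.
Row 6: 21 + 31 + 24 + 1 + 5 + 24 = 106, so its missing entry is 110 − 106 = 4.
Column 1: -3 + 25 + 28 + 26 + 21 + 4 = 101, so its missing entry is 110 − 101 = 9.
Row 7: 9 − 16 − 7 + 26 + 23 + 63 = 98, so its missing entry is 110 − 98 = 12.
Row 4: 26 + 22 + 14 + 20 + 10 + 5 = 97, so its missing entry is 110 − 97 = 13.

a = 4, c = 9, p = 12, m = 13, n = 22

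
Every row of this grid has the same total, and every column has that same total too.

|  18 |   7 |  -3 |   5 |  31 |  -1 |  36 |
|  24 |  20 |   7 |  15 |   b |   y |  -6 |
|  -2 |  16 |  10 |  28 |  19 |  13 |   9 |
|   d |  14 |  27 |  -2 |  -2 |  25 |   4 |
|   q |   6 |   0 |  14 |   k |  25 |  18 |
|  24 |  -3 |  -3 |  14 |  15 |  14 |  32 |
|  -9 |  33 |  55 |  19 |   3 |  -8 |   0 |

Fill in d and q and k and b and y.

Rows 1 and 3 both sum to 93, so that's the common total.
The known cells in column 6 total 68, leaving 93 − 68 = 25 for the blank.
The known cells in row 2 total 85, leaving 93 − 85 = 8 for the blank.
The known cells in column 5 total 74, leaving 93 − 74 = 19 for the blank.
The known cells in row 5 total 82, leaving 93 − 82 = 11 for the blank.
The known cells in row 4 total 66, leaving 93 − 66 = 27 for the blank.

d = 27, q = 11, k = 19, b = 8, y = 25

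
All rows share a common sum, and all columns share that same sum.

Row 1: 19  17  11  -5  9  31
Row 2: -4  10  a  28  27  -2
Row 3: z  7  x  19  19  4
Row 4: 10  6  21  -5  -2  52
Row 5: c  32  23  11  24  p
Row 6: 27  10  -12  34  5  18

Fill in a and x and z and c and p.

Rows 1 and 4 both sum to 82, so that's the common total.
The known cells in row 2 total 59, leaving 82 − 59 = 23 for the blank.
The known cells in column 6 total 103, leaving 82 − 103 = -21 for the blank.
The known cells in row 5 total 69, leaving 82 − 69 = 13 for the blank.
The known cells in column 1 total 65, leaving 82 − 65 = 17 for the blank.
The known cells in row 3 total 66, leaving 82 − 66 = 16 for the blank.

a = 23, x = 16, z = 17, c = 13, p = -21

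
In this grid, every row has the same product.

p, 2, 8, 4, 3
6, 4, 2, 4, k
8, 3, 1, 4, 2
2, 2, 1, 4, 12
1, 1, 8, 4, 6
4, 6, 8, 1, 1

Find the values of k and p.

Rows 5 and 6 each multiply to 192, so every row has product 192.
Row 2: 6×4×2×4 = 192, so the missing entry is 192 ÷ 192 = 1.
Row 1: 2×8×4×3 = 192, so the missing entry is 192 ÷ 192 = 1.

k = 1, p = 1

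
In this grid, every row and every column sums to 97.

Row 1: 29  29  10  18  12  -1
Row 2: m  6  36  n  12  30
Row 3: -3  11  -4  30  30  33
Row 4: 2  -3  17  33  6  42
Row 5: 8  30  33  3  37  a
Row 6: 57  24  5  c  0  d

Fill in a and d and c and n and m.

Column 1 has 29 − 3 + 2 + 8 + 57 = 93; the blank must be 97 − 93 = 4.
Row 5 has 8 + 30 + 33 + 3 + 37 = 111; the blank must be 97 − 111 = -14.
Column 6 has -1 + 30 + 33 + 42 − 14 = 90; the blank must be 97 − 90 = 7.
Row 6 has 57 + 24 + 5 + 0 + 7 = 93; the blank must be 97 − 93 = 4.
Row 2 has 4 + 6 + 36 + 12 + 30 = 88; the blank must be 97 − 88 = 9.

a = -14, d = 7, c = 4, n = 9, m = 4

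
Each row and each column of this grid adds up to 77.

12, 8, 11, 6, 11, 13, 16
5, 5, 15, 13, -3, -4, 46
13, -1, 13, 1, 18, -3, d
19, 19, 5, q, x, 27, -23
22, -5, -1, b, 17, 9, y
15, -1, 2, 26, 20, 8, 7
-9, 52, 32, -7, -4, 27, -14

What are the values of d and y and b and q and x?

Column 5 has 11 − 3 + 18 + 17 + 20 − 4 = 59; the blank must be 77 − 59 = 18.
Row 4 has 19 + 19 + 5 + 18 + 27 − 23 = 65; the blank must be 77 − 65 = 12.
Column 4 has 6 + 13 + 1 + 12 + 26 − 7 = 51; the blank must be 77 − 51 = 26.
Row 5 has 22 − 5 − 1 + 26 + 17 + 9 = 68; the blank must be 77 − 68 = 9.
Row 3 has 13 − 1 + 13 + 1 + 18 − 3 = 41; the blank must be 77 − 41 = 36.

d = 36, y = 9, b = 26, q = 12, x = 18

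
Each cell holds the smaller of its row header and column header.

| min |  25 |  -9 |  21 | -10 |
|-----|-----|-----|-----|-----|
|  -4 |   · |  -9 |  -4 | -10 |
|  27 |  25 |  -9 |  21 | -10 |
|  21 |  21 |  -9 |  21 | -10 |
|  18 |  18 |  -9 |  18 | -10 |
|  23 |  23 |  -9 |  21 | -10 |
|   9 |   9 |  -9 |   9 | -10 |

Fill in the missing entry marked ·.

min(-4, 25) = -4.

-4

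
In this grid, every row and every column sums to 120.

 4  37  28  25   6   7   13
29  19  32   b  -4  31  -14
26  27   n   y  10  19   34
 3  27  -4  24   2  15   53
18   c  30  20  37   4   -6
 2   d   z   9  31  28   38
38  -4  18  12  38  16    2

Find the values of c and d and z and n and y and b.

c = 17, d = -3, z = 15, n = 1, y = 3, b = 27

Row 2: 29 + 19 + 32 − 4 + 31 − 14 = 93, so its missing entry is 120 − 93 = 27.
Column 4: 25 + 27 + 24 + 20 + 9 + 12 = 117, so its missing entry is 120 − 117 = 3.
Row 3: 26 + 27 + 3 + 10 + 19 + 34 = 119, so its missing entry is 120 − 119 = 1.
Row 5: 18 + 30 + 20 + 37 + 4 − 6 = 103, so its missing entry is 120 − 103 = 17.
Column 2: 37 + 19 + 27 + 27 + 17 − 4 = 123, so its missing entry is 120 − 123 = -3.
Row 6: 2 − 3 + 9 + 31 + 28 + 38 = 105, so its missing entry is 120 − 105 = 15.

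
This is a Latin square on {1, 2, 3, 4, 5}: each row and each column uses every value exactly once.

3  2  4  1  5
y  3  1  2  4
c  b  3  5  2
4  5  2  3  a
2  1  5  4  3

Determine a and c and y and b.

At (row 2, col 1): row 2 already has {1, 2, 3, 4}, so the value is 5.
Cell (3,1): column 1 already has {2, 3, 4, 5} → 1.
Cell (3,2): row 3 already has {1, 2, 3, 5} → 4.
At (row 4, col 5): row 4 already has {2, 3, 4, 5}, so the value is 1.

a = 1, c = 1, y = 5, b = 4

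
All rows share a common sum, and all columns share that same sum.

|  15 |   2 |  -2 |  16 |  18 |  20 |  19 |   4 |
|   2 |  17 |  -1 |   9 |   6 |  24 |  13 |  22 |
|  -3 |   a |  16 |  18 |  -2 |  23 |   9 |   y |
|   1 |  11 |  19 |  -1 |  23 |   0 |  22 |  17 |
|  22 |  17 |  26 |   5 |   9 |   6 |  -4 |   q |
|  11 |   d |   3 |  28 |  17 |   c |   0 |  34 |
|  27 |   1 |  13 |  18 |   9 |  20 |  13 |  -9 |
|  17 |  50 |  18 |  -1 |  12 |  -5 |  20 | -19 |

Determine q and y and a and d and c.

q = 11, y = 32, a = -1, d = -5, c = 4

Rows 1 and 2 both sum to 92, so that's the common total.
The known cells in column 6 total 88, leaving 92 − 88 = 4 for the blank.
The known cells in row 6 total 97, leaving 92 − 97 = -5 for the blank.
The known cells in column 2 total 93, leaving 92 − 93 = -1 for the blank.
The known cells in row 3 total 60, leaving 92 − 60 = 32 for the blank.
The known cells in row 5 total 81, leaving 92 − 81 = 11 for the blank.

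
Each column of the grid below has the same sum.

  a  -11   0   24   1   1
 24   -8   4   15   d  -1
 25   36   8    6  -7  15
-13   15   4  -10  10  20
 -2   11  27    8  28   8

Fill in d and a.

Column 2 sums to 43 and so does column 6; that's the common total.
In column 5 the known cells total 32, leaving 43 − 32 = 11.
In column 1 the known cells total 34, leaving 43 − 34 = 9.

d = 11, a = 9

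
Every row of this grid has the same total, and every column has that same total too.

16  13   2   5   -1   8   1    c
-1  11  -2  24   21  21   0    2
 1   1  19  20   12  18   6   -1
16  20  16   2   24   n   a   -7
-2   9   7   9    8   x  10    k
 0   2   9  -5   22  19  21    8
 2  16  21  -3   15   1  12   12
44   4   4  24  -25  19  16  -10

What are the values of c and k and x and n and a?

c = 32, k = 40, x = -5, n = -5, a = 10

Rows 2 and 3 both sum to 76, so that's the common total.
The known cells in row 1 total 44, leaving 76 − 44 = 32 for the blank.
The known cells in column 7 total 66, leaving 76 − 66 = 10 for the blank.
The known cells in column 8 total 36, leaving 76 − 36 = 40 for the blank.
The known cells in row 5 total 81, leaving 76 − 81 = -5 for the blank.
The known cells in row 4 total 81, leaving 76 − 81 = -5 for the blank.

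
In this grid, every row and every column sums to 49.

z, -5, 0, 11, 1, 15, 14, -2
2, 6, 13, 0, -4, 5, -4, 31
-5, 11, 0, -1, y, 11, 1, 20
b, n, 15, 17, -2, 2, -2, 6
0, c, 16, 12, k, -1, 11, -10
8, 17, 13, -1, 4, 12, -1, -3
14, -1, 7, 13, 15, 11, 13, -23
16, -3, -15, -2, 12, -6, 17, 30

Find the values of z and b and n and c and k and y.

z = 15, b = -1, n = 14, c = 10, k = 11, y = 12

The known cells in row 3 total 37, leaving 49 − 37 = 12 for the blank.
The known cells in column 5 total 38, leaving 49 − 38 = 11 for the blank.
The known cells in row 1 total 34, leaving 49 − 34 = 15 for the blank.
The known cells in column 1 total 50, leaving 49 − 50 = -1 for the blank.
The known cells in row 4 total 35, leaving 49 − 35 = 14 for the blank.
The known cells in row 5 total 39, leaving 49 − 39 = 10 for the blank.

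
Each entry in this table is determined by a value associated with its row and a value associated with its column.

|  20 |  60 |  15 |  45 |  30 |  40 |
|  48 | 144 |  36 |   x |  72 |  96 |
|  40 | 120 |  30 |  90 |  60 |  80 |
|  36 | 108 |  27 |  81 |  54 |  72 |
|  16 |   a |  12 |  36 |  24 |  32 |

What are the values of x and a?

x = 108, a = 48

Each row is a constant multiple of every other row — this is a multiplication table with the headers hidden.
Row 2 is 96/40 = 12/5 times row 1, so its entry in column 4 is 45 × 12/5 = 108.
Row 5 is 32/40 = 4/5 times row 1, so its entry in column 2 is 60 × 4/5 = 48.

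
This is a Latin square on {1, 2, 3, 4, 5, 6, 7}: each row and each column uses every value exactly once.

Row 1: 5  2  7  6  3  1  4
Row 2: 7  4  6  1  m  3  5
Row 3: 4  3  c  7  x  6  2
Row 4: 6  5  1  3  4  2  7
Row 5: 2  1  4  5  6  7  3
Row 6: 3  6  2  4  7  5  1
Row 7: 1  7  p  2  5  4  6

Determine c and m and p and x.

c = 5, m = 2, p = 3, x = 1

For row 7, column 3: row 7 already has {1, 2, 4, 5, 6, 7}; that leaves 3.
For row 2, column 5: row 2 already has {1, 3, 4, 5, 6, 7}; that leaves 2.
At (row 3, col 5): column 5 already has {2, 3, 4, 5, 6, 7}, so the value is 1.
For row 3, column 3: row 3 already has {1, 2, 3, 4, 6, 7}; that leaves 5.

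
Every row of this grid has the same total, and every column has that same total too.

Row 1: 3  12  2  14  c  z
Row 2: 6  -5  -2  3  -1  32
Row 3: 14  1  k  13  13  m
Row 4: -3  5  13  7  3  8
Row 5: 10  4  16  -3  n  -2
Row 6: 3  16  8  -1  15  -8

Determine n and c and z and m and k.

Rows 2 and 4 both sum to 33, so that's the common total.
Row 5: 10 + 4 + 16 − 3 − 2 = 25, so its missing entry is 33 − 25 = 8.
Column 5: -1 + 13 + 3 + 8 + 15 = 38, so its missing entry is 33 − 38 = -5.
Row 1: 3 + 12 + 2 + 14 − 5 = 26, so its missing entry is 33 − 26 = 7.
Column 3: 2 − 2 + 13 + 16 + 8 = 37, so its missing entry is 33 − 37 = -4.
Row 3: 14 + 1 − 4 + 13 + 13 = 37, so its missing entry is 33 − 37 = -4.

n = 8, c = -5, z = 7, m = -4, k = -4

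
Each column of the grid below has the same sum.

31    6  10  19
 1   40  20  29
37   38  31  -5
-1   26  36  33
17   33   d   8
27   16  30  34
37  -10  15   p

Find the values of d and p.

d = 7, p = 31

Column 1 sums to 149 and so does column 2; that's the common total.
In column 3 the known cells total 142, leaving 149 − 142 = 7.
In column 4 the known cells total 118, leaving 149 − 118 = 31.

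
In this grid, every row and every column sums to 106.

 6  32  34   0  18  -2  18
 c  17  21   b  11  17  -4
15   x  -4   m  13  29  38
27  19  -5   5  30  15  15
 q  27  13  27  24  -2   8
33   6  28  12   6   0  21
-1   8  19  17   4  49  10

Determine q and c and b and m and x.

q = 9, c = 17, b = 27, m = 18, x = -3

Row 5: 27 + 13 + 27 + 24 − 2 + 8 = 97, so its missing entry is 106 − 97 = 9.
Column 2: 32 + 17 + 19 + 27 + 6 + 8 = 109, so its missing entry is 106 − 109 = -3.
Row 3: 15 − 3 − 4 + 13 + 29 + 38 = 88, so its missing entry is 106 − 88 = 18.
Column 1: 6 + 15 + 27 + 9 + 33 − 1 = 89, so its missing entry is 106 − 89 = 17.
Row 2: 17 + 17 + 21 + 11 + 17 − 4 = 79, so its missing entry is 106 − 79 = 27.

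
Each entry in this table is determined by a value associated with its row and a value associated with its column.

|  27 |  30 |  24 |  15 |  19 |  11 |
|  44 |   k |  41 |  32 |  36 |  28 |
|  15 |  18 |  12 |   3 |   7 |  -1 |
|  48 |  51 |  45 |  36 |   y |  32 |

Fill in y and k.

The difference between any two rows is the same in every column — this is an addition table with the headers hidden.
Row 4 minus row 1 is 48 − 27 = 21, so its entry in column 5 is 19 + 21 = 40.
Row 2 minus row 1 is 44 − 27 = 17, so its entry in column 2 is 30 + 17 = 47.

y = 40, k = 47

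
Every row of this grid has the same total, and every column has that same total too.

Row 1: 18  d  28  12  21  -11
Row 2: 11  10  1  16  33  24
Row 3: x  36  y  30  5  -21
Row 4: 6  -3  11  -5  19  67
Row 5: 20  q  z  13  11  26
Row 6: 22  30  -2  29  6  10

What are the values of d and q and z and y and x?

Rows 2 and 4 both sum to 95, so that's the common total.
Row 1: 18 + 28 + 12 + 21 − 11 = 68, so its missing entry is 95 − 68 = 27.
Column 1: 18 + 11 + 6 + 20 + 22 = 77, so its missing entry is 95 − 77 = 18.
Row 3: 18 + 36 + 30 + 5 − 21 = 68, so its missing entry is 95 − 68 = 27.
Column 3: 28 + 1 + 27 + 11 − 2 = 65, so its missing entry is 95 − 65 = 30.
Row 5: 20 + 30 + 13 + 11 + 26 = 100, so its missing entry is 95 − 100 = -5.

d = 27, q = -5, z = 30, y = 27, x = 18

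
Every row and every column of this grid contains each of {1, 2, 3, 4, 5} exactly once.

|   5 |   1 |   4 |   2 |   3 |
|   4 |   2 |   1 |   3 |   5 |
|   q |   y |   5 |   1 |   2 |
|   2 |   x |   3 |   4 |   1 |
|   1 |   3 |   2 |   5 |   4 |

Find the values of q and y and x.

q = 3, y = 4, x = 5

Cell (4,2): row 4 already has {1, 2, 3, 4} → 5.
For row 3, column 1: column 1 already has {1, 2, 4, 5}; that leaves 3.
For row 3, column 2: row 3 already has {1, 2, 3, 5}; that leaves 4.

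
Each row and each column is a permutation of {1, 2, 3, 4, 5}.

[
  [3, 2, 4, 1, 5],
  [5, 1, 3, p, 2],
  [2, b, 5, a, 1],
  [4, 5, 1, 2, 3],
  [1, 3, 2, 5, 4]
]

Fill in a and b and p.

Cell (2,4): row 2 already has {1, 2, 3, 5} → 4.
At (row 3, col 4): column 4 already has {1, 2, 4, 5}, so the value is 3.
At (row 3, col 2): row 3 already has {1, 2, 3, 5}, so the value is 4.

a = 3, b = 4, p = 4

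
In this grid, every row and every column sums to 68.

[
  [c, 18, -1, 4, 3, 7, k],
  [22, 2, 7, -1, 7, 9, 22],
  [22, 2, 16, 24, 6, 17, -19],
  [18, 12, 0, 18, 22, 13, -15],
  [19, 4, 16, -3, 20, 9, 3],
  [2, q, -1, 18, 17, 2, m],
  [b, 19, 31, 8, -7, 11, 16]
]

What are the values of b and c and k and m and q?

b = -10, c = -5, k = 42, m = 19, q = 11

Column 2: 18 + 2 + 2 + 12 + 4 + 19 = 57, so its missing entry is 68 − 57 = 11.
Row 6: 2 + 11 − 1 + 18 + 17 + 2 = 49, so its missing entry is 68 − 49 = 19.
Column 7: 22 − 19 − 15 + 3 + 19 + 16 = 26, so its missing entry is 68 − 26 = 42.
Row 1: 18 − 1 + 4 + 3 + 7 + 42 = 73, so its missing entry is 68 − 73 = -5.
Row 7: 19 + 31 + 8 − 7 + 11 + 16 = 78, so its missing entry is 68 − 78 = -10.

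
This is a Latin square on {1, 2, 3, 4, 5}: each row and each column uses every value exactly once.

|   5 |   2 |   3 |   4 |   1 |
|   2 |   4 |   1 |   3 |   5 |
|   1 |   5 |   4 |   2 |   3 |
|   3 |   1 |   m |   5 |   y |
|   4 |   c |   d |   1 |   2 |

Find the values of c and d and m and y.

c = 3, d = 5, m = 2, y = 4

At (row 5, col 2): column 2 already has {1, 2, 4, 5}, so the value is 3.
Cell (4,5): column 5 already has {1, 2, 3, 5} → 4.
Cell (4,3): row 4 already has {1, 3, 4, 5} → 2.
Cell (5,3): row 5 already has {1, 2, 3, 4} → 5.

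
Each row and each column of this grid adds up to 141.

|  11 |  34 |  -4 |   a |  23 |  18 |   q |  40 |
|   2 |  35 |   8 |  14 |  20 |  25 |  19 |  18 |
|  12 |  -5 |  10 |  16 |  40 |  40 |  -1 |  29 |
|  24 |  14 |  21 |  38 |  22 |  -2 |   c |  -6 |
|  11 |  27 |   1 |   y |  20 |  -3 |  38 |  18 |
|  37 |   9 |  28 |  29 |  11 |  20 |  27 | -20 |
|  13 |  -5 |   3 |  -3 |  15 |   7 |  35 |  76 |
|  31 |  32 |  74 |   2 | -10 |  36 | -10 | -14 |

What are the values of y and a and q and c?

y = 29, a = 16, q = 3, c = 30

Row 4: 24 + 14 + 21 + 38 + 22 − 2 − 6 = 111, so its missing entry is 141 − 111 = 30.
Column 7: 19 − 1 + 30 + 38 + 27 + 35 − 10 = 138, so its missing entry is 141 − 138 = 3.
Row 1: 11 + 34 − 4 + 23 + 18 + 3 + 40 = 125, so its missing entry is 141 − 125 = 16.
Row 5: 11 + 27 + 1 + 20 − 3 + 38 + 18 = 112, so its missing entry is 141 − 112 = 29.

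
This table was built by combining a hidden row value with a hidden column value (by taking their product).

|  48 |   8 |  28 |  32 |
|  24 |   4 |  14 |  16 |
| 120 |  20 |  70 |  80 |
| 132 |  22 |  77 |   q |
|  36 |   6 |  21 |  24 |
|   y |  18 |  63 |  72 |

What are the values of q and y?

Each row is a constant multiple of every other row — this is a multiplication table with the headers hidden.
Row 4 is 22/8 = 11/4 times row 1, so its entry in column 4 is 32 × 11/4 = 88.
Row 6 is 18/8 = 9/4 times row 1, so its entry in column 1 is 48 × 9/4 = 108.

q = 88, y = 108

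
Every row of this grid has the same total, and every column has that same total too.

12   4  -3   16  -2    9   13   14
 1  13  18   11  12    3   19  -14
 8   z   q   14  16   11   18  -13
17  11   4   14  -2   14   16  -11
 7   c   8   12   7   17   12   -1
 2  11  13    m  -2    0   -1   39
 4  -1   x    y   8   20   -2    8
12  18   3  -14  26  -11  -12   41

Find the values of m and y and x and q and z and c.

Rows 1 and 2 both sum to 63, so that's the common total.
The known cells in row 6 total 62, leaving 63 − 62 = 1 for the blank.
The known cells in column 4 total 54, leaving 63 − 54 = 9 for the blank.
The known cells in row 7 total 46, leaving 63 − 46 = 17 for the blank.
The known cells in column 3 total 60, leaving 63 − 60 = 3 for the blank.
The known cells in row 3 total 57, leaving 63 − 57 = 6 for the blank.
The known cells in row 5 total 62, leaving 63 − 62 = 1 for the blank.

m = 1, y = 9, x = 17, q = 3, z = 6, c = 1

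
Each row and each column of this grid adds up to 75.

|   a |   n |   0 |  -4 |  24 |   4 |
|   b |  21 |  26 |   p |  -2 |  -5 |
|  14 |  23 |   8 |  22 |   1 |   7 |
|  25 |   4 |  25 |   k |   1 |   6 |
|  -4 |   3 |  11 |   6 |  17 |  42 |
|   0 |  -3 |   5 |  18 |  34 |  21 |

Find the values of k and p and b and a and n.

k = 14, p = 19, b = 16, a = 24, n = 27

Column 2 has 21 + 23 + 4 + 3 − 3 = 48; the blank must be 75 − 48 = 27.
Row 1 has 27 + 0 − 4 + 24 + 4 = 51; the blank must be 75 − 51 = 24.
Row 4 has 25 + 4 + 25 + 1 + 6 = 61; the blank must be 75 − 61 = 14.
Column 1 has 24 + 14 + 25 − 4 + 0 = 59; the blank must be 75 − 59 = 16.
Row 2 has 16 + 21 + 26 − 2 − 5 = 56; the blank must be 75 − 56 = 19.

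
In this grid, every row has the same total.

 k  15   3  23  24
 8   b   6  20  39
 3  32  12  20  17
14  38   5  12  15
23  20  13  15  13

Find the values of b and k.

The complete rows each total 84.
Row 2 is missing 84 − 73 = 11 (since 8 + 6 + 20 + 39 = 73).
Row 1 is missing 84 − 65 = 19 (since 15 + 3 + 23 + 24 = 65).

b = 11, k = 19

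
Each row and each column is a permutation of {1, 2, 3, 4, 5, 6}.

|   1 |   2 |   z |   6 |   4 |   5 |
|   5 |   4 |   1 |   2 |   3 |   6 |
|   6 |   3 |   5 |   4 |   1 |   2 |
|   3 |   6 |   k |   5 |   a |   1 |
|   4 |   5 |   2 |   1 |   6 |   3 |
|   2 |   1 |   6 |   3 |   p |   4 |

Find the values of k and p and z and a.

k = 4, p = 5, z = 3, a = 2

For row 1, column 3: row 1 already has {1, 2, 4, 5, 6}; that leaves 3.
For row 6, column 5: row 6 already has {1, 2, 3, 4, 6}; that leaves 5.
At (row 4, col 5): column 5 already has {1, 3, 4, 5, 6}, so the value is 2.
Cell (4,3): row 4 already has {1, 2, 3, 5, 6} → 4.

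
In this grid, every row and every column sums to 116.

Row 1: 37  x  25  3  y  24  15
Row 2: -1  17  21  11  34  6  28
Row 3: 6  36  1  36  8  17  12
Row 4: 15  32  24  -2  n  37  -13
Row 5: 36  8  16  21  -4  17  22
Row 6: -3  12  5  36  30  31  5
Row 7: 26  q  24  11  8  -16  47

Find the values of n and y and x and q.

Row 7 has 26 + 24 + 11 + 8 − 16 + 47 = 100; the blank must be 116 − 100 = 16.
Column 2 has 17 + 36 + 32 + 8 + 12 + 16 = 121; the blank must be 116 − 121 = -5.
Row 1 has 37 − 5 + 25 + 3 + 24 + 15 = 99; the blank must be 116 − 99 = 17.
Row 4 has 15 + 32 + 24 − 2 + 37 − 13 = 93; the blank must be 116 − 93 = 23.

n = 23, y = 17, x = -5, q = 16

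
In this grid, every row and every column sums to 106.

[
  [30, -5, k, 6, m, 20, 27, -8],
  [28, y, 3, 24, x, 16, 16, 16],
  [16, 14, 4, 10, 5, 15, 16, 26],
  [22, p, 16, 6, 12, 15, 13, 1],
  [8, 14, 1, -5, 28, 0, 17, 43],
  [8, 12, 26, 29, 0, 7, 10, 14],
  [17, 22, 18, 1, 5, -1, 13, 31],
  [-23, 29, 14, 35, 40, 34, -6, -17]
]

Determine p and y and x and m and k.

p = 21, y = -1, x = 4, m = 12, k = 24

The known cells in row 4 total 85, leaving 106 − 85 = 21 for the blank.
The known cells in column 2 total 107, leaving 106 − 107 = -1 for the blank.
The known cells in row 2 total 102, leaving 106 − 102 = 4 for the blank.
The known cells in column 5 total 94, leaving 106 − 94 = 12 for the blank.
The known cells in row 1 total 82, leaving 106 − 82 = 24 for the blank.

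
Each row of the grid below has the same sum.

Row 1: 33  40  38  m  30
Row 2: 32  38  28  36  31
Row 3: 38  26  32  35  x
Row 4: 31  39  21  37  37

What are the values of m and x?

m = 24, x = 34

The complete rows each total 165.
Row 1 is missing 165 − 141 = 24 (since 33 + 40 + 38 + 30 = 141).
Row 3 is missing 165 − 131 = 34 (since 38 + 26 + 32 + 35 = 131).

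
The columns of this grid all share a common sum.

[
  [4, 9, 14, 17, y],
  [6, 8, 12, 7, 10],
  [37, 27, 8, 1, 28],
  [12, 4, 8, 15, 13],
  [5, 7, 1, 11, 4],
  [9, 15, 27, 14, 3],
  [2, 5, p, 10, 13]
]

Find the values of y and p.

The complete columns each total 75.
Column 5 is missing 75 − 71 = 4 (since 10 + 28 + 13 + 4 + 3 + 13 = 71).
Column 3 is missing 75 − 70 = 5 (since 14 + 12 + 8 + 8 + 1 + 27 = 70).

y = 4, p = 5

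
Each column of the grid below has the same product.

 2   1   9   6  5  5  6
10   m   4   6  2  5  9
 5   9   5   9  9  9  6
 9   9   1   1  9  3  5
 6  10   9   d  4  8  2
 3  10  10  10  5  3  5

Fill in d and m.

Columns 1 and 3 each multiply to 16200, so every column has product 16200.
Column 4: 6×6×9×1×10 = 3240, so the missing entry is 16200 ÷ 3240 = 5.
Column 2: 1×9×9×10×10 = 8100, so the missing entry is 16200 ÷ 8100 = 2.

d = 5, m = 2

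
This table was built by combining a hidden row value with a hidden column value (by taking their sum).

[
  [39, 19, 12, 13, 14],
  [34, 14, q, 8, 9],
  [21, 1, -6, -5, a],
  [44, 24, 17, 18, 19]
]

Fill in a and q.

a = -4, q = 7

The difference between any two rows is the same in every column — this is an addition table with the headers hidden.
Row 3 minus row 1 is 1 − 19 = -18, so its entry in column 5 is 14 + (-18) = -4.
Row 2 minus row 1 is 14 − 19 = -5, so its entry in column 3 is 12 + (-5) = 7.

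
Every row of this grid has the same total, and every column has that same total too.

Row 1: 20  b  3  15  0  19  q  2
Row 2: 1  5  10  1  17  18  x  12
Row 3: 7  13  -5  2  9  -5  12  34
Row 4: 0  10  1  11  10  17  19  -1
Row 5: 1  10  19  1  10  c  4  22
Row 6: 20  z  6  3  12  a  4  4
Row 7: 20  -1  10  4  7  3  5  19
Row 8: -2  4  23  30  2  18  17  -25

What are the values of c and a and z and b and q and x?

c = 0, a = -3, z = 21, b = 5, q = 3, x = 3

Rows 3 and 4 both sum to 67, so that's the common total.
Row 5 has 1 + 10 + 19 + 1 + 10 + 4 + 22 = 67; the blank must be 67 − 67 = 0.
Column 6 has 19 + 18 − 5 + 17 + 0 + 3 + 18 = 70; the blank must be 67 − 70 = -3.
Row 6 has 20 + 6 + 3 + 12 − 3 + 4 + 4 = 46; the blank must be 67 − 46 = 21.
Column 2 has 5 + 13 + 10 + 10 + 21 − 1 + 4 = 62; the blank must be 67 − 62 = 5.
Row 1 has 20 + 5 + 3 + 15 + 0 + 19 + 2 = 64; the blank must be 67 − 64 = 3.
Row 2 has 1 + 5 + 10 + 1 + 17 + 18 + 12 = 64; the blank must be 67 − 64 = 3.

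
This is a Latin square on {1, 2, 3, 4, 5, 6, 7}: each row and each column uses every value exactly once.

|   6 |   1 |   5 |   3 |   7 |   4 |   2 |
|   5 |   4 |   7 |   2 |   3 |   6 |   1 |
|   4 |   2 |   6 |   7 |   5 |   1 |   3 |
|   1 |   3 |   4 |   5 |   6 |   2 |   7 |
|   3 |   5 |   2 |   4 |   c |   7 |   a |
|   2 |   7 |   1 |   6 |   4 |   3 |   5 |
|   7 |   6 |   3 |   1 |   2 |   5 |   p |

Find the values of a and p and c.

For row 7, column 7: row 7 already has {1, 2, 3, 5, 6, 7}; that leaves 4.
Cell (5,7): column 7 already has {1, 2, 3, 4, 5, 7} → 6.
At (row 5, col 5): row 5 already has {2, 3, 4, 5, 6, 7}, so the value is 1.

a = 6, p = 4, c = 1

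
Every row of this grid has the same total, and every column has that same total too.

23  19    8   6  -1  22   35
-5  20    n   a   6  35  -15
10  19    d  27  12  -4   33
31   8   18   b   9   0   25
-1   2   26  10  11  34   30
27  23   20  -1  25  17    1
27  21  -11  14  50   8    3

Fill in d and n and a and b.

Rows 1 and 5 both sum to 112, so that's the common total.
The known cells in row 4 total 91, leaving 112 − 91 = 21 for the blank.
The known cells in column 4 total 77, leaving 112 − 77 = 35 for the blank.
The known cells in row 2 total 76, leaving 112 − 76 = 36 for the blank.
The known cells in row 3 total 97, leaving 112 − 97 = 15 for the blank.

d = 15, n = 36, a = 35, b = 21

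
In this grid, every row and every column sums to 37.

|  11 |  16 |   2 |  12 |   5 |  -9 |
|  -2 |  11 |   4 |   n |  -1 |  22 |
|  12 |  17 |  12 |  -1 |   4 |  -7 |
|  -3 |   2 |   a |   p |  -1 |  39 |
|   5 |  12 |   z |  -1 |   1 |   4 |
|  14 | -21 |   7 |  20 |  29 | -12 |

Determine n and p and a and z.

n = 3, p = 4, a = -4, z = 16

The known cells in row 2 total 34, leaving 37 − 34 = 3 for the blank.
The known cells in column 4 total 33, leaving 37 − 33 = 4 for the blank.
The known cells in row 4 total 41, leaving 37 − 41 = -4 for the blank.
The known cells in row 5 total 21, leaving 37 − 21 = 16 for the blank.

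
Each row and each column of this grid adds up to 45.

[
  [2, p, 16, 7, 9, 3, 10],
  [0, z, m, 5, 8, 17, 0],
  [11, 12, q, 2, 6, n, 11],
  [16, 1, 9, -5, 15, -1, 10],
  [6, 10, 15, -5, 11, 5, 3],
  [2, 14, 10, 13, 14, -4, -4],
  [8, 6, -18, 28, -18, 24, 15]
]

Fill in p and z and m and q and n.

The known cells in row 1 total 47, leaving 45 − 47 = -2 for the blank.
The known cells in column 2 total 41, leaving 45 − 41 = 4 for the blank.
The known cells in row 2 total 34, leaving 45 − 34 = 11 for the blank.
The known cells in column 3 total 43, leaving 45 − 43 = 2 for the blank.
The known cells in row 3 total 44, leaving 45 − 44 = 1 for the blank.

p = -2, z = 4, m = 11, q = 2, n = 1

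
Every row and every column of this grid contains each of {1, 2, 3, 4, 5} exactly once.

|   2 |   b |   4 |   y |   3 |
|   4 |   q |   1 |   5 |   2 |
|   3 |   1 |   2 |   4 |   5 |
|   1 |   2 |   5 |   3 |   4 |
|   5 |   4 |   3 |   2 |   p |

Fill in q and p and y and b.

q = 3, p = 1, y = 1, b = 5

Cell (5,5): row 5 already has {2, 3, 4, 5} → 1.
For row 2, column 2: row 2 already has {1, 2, 4, 5}; that leaves 3.
Cell (1,4): column 4 already has {2, 3, 4, 5} → 1.
Cell (1,2): row 1 already has {1, 2, 3, 4} → 5.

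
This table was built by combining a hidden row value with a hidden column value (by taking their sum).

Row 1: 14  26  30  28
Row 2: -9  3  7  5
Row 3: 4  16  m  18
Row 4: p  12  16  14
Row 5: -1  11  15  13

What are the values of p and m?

p = 0, m = 20

The difference between any two rows is the same in every column — this is an addition table with the headers hidden.
Row 4 minus row 1 is 12 − 26 = -14, so its entry in column 1 is 14 + (-14) = 0.
Row 3 minus row 1 is 16 − 26 = -10, so its entry in column 3 is 30 + (-10) = 20.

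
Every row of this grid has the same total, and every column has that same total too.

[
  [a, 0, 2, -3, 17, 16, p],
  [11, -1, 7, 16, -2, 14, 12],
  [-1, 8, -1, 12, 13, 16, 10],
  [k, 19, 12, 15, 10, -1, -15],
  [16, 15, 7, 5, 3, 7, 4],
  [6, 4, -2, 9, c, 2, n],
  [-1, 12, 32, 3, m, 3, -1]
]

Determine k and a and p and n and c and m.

k = 17, a = 9, p = 16, n = 31, c = 7, m = 9

Rows 2 and 3 both sum to 57, so that's the common total.
Row 7 has -1 + 12 + 32 + 3 + 3 − 1 = 48; the blank must be 57 − 48 = 9.
Column 5 has 17 − 2 + 13 + 10 + 3 + 9 = 50; the blank must be 57 − 50 = 7.
Row 4 has 19 + 12 + 15 + 10 − 1 − 15 = 40; the blank must be 57 − 40 = 17.
Column 1 has 11 − 1 + 17 + 16 + 6 − 1 = 48; the blank must be 57 − 48 = 9.
Row 1 has 9 + 0 + 2 − 3 + 17 + 16 = 41; the blank must be 57 − 41 = 16.
Row 6 has 6 + 4 − 2 + 9 + 7 + 2 = 26; the blank must be 57 − 26 = 31.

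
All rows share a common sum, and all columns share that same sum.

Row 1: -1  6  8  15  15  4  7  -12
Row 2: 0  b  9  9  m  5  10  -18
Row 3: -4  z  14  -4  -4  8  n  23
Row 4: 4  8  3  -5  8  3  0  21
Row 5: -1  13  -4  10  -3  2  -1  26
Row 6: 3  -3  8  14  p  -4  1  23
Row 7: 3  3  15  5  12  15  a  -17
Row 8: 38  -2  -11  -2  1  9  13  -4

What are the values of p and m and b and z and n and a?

Rows 1 and 4 both sum to 42, so that's the common total.
The known cells in row 6 total 42, leaving 42 − 42 = 0 for the blank.
The known cells in column 5 total 29, leaving 42 − 29 = 13 for the blank.
The known cells in row 2 total 28, leaving 42 − 28 = 14 for the blank.
The known cells in column 2 total 39, leaving 42 − 39 = 3 for the blank.
The known cells in row 3 total 36, leaving 42 − 36 = 6 for the blank.
The known cells in row 7 total 36, leaving 42 − 36 = 6 for the blank.

p = 0, m = 13, b = 14, z = 3, n = 6, a = 6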